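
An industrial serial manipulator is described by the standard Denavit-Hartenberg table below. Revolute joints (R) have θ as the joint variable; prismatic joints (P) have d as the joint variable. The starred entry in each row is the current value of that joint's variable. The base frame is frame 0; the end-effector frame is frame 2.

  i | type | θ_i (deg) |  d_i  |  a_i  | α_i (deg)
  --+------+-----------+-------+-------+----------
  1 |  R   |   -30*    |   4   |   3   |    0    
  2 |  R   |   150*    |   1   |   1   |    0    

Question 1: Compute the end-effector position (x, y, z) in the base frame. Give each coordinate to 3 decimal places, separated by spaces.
2.098 -0.634 5.000

after link 1: o_1 = (2.5981, -1.5000, 4.0000)
after link 2: o_2 = (2.0981, -0.6340, 5.0000)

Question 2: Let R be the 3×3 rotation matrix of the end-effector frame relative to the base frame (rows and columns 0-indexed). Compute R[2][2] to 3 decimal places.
End-effector z-axis (col 2 of R) = (0.0000,0.0000,1.0000)
R[2][2] = 1.0000

1.000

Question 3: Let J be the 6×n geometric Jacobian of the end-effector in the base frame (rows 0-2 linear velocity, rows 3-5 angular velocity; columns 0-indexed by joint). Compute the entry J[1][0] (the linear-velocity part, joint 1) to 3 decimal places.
axis z_0 = ẑ; lever o_n−o_0 = (2.0981,-0.6340,5.0000)
cross product → J_v[:, 0] = (0.6340,2.0981,-0.0000)
J_ω[:, 0] = z_0
entry J[1][0] = 2.0981

2.098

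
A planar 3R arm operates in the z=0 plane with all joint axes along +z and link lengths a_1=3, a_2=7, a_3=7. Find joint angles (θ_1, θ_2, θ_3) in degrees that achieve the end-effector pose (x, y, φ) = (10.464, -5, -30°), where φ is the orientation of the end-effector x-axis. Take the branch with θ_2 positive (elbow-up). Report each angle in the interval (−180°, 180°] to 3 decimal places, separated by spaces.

wrist centre = target − a_3·(cos φ, sin φ) = (4.4018, -1.5000)
cos θ_2 = (21.6260−3²−7²)/(2·3·7) = -0.8660; θ_2 = 150.0024° (elbow-up)
β = atan2(-1.5000,4.4018) = -18.8175°; ψ = atan2(3.4997,-3.0623) = 131.1864°
θ_1 = β − ψ = -150.0039°
θ_3 = φ − θ_1 − θ_2 = -29.9986° (wrapped to (-180°,180°])

-150.004 150.002 -29.999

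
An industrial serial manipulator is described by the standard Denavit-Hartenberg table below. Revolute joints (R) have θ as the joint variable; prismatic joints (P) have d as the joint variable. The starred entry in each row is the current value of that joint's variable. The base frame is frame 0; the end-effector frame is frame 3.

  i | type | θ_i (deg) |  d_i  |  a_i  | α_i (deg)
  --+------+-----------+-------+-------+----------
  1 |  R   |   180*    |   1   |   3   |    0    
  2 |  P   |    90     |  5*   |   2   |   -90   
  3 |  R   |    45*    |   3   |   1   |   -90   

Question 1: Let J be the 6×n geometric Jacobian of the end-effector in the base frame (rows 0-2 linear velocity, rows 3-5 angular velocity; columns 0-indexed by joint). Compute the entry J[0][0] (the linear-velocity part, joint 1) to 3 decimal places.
2.707

axis z_0 = ẑ; lever o_n−o_0 = (-0.0000,-2.7071,5.2929)
cross product → J_v[:, 0] = (2.7071,-0.0000,0.0000)
J_ω[:, 0] = z_0
entry J[0][0] = 2.7071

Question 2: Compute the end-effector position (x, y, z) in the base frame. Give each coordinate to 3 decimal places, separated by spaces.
after link 1: o_1 = (-3.0000, 0.0000, 1.0000)
after link 2: o_2 = (-3.0000, -2.0000, 6.0000)
after link 3: o_3 = (-0.0000, -2.7071, 5.2929)

-0.000 -2.707 5.293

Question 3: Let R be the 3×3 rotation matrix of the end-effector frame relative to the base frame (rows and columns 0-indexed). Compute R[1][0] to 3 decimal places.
-0.707

End-effector x-axis (col 0 of R) = (-0.0000,-0.7071,-0.7071)
R[1][0] = -0.7071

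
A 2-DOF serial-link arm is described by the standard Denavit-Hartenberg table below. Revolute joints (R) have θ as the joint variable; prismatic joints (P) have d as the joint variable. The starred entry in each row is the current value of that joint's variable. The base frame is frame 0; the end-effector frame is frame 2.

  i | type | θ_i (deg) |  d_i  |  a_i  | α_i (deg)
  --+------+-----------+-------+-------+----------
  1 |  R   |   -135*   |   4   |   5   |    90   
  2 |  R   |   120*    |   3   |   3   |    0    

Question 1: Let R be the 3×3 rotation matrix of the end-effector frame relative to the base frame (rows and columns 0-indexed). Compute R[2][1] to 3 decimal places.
-0.500

End-effector y-axis (col 1 of R) = (0.6124,0.6124,-0.5000)
R[2][1] = -0.5000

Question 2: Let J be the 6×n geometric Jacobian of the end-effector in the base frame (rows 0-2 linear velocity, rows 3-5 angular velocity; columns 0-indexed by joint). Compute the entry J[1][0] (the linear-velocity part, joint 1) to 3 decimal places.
axis z_0 = ẑ; lever o_n−o_0 = (-4.5962,-0.3536,6.5981)
cross product → J_v[:, 0] = (0.3536,-4.5962,0.0000)
J_ω[:, 0] = z_0
entry J[1][0] = -4.5962

-4.596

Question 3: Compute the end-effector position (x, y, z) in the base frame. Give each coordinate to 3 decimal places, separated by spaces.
-4.596 -0.354 6.598

after link 1: o_1 = (-3.5355, -3.5355, 4.0000)
after link 2: o_2 = (-4.5962, -0.3536, 6.5981)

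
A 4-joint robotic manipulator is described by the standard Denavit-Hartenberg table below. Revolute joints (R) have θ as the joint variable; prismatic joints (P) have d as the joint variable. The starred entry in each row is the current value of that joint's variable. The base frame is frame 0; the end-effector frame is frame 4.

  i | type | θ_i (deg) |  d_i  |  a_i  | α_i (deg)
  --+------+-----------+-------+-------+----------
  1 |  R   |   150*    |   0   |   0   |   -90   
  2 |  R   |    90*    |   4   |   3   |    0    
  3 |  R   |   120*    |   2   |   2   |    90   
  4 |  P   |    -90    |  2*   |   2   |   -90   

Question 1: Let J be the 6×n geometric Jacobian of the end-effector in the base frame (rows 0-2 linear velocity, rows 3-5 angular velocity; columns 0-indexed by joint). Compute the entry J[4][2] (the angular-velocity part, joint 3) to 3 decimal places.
axis z_2 = (-0.5000,-0.8660,0.0000); lever o_n−o_2 = (2.3660,-1.3660,-0.7321)
cross product → J_v[:, 2] = (0.6340,-0.3660,2.7321)
J_ω[:, 2] = z_2
entry J[4][2] = -0.8660

-0.866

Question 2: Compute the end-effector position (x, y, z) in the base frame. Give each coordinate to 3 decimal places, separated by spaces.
0.366 -4.830 -3.732

after link 1: o_1 = (0.0000, 0.0000, 0.0000)
after link 2: o_2 = (-2.0000, -3.4641, -3.0000)
after link 3: o_3 = (-1.5000, -6.0622, -2.0000)
after link 4: o_4 = (0.3660, -4.8301, -3.7321)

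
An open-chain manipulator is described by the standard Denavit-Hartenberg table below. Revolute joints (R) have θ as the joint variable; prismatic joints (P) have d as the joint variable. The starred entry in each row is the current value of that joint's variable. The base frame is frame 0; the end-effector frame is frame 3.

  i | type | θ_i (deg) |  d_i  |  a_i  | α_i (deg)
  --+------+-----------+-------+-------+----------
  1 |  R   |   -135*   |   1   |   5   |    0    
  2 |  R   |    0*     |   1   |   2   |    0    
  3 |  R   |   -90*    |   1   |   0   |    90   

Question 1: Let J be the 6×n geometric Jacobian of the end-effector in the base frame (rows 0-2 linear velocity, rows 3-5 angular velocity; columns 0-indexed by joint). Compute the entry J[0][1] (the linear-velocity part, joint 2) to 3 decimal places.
axis z_1 = (0.0000,0.0000,1.0000); lever o_n−o_1 = (-1.4142,-1.4142,2.0000)
cross product → J_v[:, 1] = (1.4142,-1.4142,0.0000)
J_ω[:, 1] = z_1
entry J[0][1] = 1.4142

1.414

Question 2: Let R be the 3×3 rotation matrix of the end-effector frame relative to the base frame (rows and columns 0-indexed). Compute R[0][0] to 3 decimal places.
End-effector x-axis (col 0 of R) = (-0.7071,0.7071,0.0000)
R[0][0] = -0.7071

-0.707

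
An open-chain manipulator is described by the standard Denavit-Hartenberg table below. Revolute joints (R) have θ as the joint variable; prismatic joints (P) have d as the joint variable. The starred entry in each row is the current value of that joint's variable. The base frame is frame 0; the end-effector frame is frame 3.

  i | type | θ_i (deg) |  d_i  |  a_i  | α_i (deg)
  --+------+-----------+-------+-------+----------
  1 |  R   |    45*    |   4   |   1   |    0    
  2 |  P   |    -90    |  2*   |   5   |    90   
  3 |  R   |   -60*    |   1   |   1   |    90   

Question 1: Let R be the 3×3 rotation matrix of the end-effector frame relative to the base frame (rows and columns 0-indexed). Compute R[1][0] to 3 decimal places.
End-effector x-axis (col 0 of R) = (0.3536,-0.3536,-0.8660)
R[1][0] = -0.3536

-0.354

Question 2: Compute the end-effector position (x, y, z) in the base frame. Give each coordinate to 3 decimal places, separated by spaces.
after link 1: o_1 = (0.7071, 0.7071, 4.0000)
after link 2: o_2 = (4.2426, -2.8284, 6.0000)
after link 3: o_3 = (3.8891, -3.8891, 5.1340)

3.889 -3.889 5.134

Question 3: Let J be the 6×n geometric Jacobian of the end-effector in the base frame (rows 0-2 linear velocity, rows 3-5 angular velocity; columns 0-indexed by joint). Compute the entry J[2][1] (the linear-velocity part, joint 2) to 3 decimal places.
1.000

prismatic axis z_1 = (0.0000,0.0000,1.0000)
J_v[:, 1] = z_1; J_ω[:, 1] = (0,0,0)
entry J[2][1] = 1.0000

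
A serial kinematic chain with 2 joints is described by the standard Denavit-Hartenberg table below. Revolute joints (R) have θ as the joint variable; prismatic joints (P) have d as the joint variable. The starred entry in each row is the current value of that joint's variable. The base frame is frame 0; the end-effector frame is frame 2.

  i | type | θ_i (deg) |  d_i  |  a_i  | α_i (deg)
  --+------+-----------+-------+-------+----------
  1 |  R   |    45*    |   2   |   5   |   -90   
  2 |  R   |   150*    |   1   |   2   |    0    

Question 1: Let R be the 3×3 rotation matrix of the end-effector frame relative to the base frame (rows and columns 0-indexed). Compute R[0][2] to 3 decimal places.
-0.707

End-effector z-axis (col 2 of R) = (-0.7071,0.7071,0.0000)
R[0][2] = -0.7071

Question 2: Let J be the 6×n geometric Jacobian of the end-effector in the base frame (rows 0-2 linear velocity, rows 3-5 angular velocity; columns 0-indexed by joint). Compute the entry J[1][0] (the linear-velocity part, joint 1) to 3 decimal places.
1.604

axis z_0 = ẑ; lever o_n−o_0 = (1.6037,3.0179,1.0000)
cross product → J_v[:, 0] = (-3.0179,1.6037,0.0000)
J_ω[:, 0] = z_0
entry J[1][0] = 1.6037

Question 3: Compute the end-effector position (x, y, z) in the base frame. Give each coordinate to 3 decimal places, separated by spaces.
1.604 3.018 1.000

after link 1: o_1 = (3.5355, 3.5355, 2.0000)
after link 2: o_2 = (1.6037, 3.0179, 1.0000)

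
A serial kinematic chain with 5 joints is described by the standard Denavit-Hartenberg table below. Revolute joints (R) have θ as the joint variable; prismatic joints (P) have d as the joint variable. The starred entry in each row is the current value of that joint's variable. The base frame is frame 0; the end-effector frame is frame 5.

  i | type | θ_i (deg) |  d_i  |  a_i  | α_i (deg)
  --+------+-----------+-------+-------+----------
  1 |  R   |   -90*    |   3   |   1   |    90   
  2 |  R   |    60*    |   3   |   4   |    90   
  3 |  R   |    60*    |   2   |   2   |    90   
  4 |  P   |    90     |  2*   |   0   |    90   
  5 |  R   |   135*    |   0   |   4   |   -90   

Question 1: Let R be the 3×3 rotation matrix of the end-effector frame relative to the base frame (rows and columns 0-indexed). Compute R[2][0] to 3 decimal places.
0.884

End-effector x-axis (col 0 of R) = (0.3536,0.3062,0.8839)
R[2][0] = 0.8839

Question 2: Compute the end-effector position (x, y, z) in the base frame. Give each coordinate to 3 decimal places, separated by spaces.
after link 1: o_1 = (0.0000, -1.0000, 3.0000)
after link 2: o_2 = (-3.0000, -3.0000, 6.4641)
after link 3: o_3 = (-4.7321, -5.2321, 6.3301)
after link 4: o_4 = (-3.7321, -6.0981, 7.8301)
after link 5: o_5 = (-2.3178, -4.8733, 11.3657)

-2.318 -4.873 11.366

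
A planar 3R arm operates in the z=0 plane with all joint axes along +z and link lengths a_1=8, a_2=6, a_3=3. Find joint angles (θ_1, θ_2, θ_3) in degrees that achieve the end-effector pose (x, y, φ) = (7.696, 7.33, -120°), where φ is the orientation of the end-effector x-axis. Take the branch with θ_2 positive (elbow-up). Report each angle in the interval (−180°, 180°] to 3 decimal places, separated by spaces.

34.382 30.006 175.612

wrist centre = target − a_3·(cos φ, sin φ) = (9.1960, 9.9281)
cos θ_2 = (183.1331−8²−6²)/(2·8·6) = 0.8660; θ_2 = 30.0064° (elbow-up)
β = atan2(9.9281,9.1960) = 47.1922°; ψ = atan2(3.0006,13.1958) = 12.8106°
θ_1 = β − ψ = 34.3817°
θ_3 = φ − θ_1 − θ_2 = 175.6120° (wrapped to (-180°,180°])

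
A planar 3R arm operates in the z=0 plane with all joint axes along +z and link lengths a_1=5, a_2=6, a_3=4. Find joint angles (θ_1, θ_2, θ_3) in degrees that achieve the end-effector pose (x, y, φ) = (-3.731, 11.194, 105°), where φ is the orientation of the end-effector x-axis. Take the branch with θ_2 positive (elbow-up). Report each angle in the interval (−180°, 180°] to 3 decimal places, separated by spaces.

59.997 90.000 -44.997

wrist centre = target − a_3·(cos φ, sin φ) = (-2.6957, 7.3303)
cos θ_2 = (61.0002−5²−6²)/(2·5·6) = 0.0000; θ_2 = 89.9998° (elbow-up)
β = atan2(7.3303,-2.6957) = 110.1910°; ψ = atan2(6.0000,5.0000) = 50.1943°
θ_1 = β − ψ = 59.9967°
θ_3 = φ − θ_1 − θ_2 = -44.9966° (wrapped to (-180°,180°])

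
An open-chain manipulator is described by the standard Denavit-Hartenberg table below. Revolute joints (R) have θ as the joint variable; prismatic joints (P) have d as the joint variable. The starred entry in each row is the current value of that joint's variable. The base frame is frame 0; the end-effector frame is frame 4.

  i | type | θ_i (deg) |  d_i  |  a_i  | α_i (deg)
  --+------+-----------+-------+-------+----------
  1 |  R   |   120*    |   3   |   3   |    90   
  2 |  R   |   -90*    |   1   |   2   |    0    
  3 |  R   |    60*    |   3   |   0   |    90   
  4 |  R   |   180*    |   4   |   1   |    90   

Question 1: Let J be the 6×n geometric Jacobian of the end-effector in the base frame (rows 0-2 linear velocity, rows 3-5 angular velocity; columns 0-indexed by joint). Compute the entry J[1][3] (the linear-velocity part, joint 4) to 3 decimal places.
axis z_3 = (0.2500,-0.4330,-0.8660); lever o_n−o_3 = (1.4330,-2.4821,-2.9641)
cross product → J_v[:, 3] = (-0.8660,-0.5000,0.0000)
J_ω[:, 3] = z_3
entry J[1][3] = -0.5000

-0.500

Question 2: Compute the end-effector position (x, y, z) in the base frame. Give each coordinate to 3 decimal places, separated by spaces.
3.397 2.116 -1.964

after link 1: o_1 = (-1.5000, 2.5981, 3.0000)
after link 2: o_2 = (-0.6340, 3.0981, 1.0000)
after link 3: o_3 = (1.9641, 4.5981, 1.0000)
after link 4: o_4 = (3.3971, 2.1160, -1.9641)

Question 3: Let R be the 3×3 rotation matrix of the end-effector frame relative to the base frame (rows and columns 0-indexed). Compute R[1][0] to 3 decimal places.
-0.750

End-effector x-axis (col 0 of R) = (0.4330,-0.7500,0.5000)
R[1][0] = -0.7500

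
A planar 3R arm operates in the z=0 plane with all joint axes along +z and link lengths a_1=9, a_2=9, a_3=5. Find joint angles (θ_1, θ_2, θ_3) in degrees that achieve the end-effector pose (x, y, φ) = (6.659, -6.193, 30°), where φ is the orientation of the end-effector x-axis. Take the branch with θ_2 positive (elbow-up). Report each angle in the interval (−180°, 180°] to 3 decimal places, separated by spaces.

-135.004 120.003 45.001

wrist centre = target − a_3·(cos φ, sin φ) = (2.3289, -8.6930)
cos θ_2 = (80.9919−9²−9²)/(2·9·9) = -0.5001; θ_2 = 120.0033° (elbow-up)
β = atan2(-8.6930,2.3289) = -75.0025°; ψ = atan2(7.7940,4.4995) = 60.0017°
θ_1 = β − ψ = -135.0042°
θ_3 = φ − θ_1 − θ_2 = 45.0009° (wrapped to (-180°,180°])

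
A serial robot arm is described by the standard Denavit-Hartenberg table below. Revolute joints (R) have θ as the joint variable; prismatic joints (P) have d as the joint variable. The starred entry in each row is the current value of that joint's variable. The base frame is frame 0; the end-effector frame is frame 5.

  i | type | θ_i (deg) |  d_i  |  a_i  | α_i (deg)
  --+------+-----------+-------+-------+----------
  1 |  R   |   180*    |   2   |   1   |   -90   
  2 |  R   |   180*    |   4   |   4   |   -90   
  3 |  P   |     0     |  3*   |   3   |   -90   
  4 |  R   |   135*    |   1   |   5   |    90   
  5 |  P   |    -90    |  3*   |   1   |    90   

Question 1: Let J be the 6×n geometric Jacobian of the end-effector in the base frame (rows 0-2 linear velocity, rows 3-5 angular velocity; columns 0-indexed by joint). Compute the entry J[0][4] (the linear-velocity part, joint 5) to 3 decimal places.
prismatic axis z_4 = (0.7071,0.0000,-0.7071)
J_v[:, 4] = z_4; J_ω[:, 4] = (0,0,0)
entry J[0][4] = 0.7071

0.707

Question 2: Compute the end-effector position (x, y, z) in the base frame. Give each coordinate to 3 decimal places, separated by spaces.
after link 1: o_1 = (-1.0000, 0.0000, 2.0000)
after link 2: o_2 = (3.0000, -4.0000, 2.0000)
after link 3: o_3 = (6.0000, -4.0000, 5.0000)
after link 4: o_4 = (2.4645, -3.0000, 1.4645)
after link 5: o_5 = (4.5858, -4.0000, -0.6569)

4.586 -4.000 -0.657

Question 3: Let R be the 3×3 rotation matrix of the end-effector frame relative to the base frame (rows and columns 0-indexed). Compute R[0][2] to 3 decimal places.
0.707

End-effector z-axis (col 2 of R) = (0.7071,-0.0000,0.7071)
R[0][2] = 0.7071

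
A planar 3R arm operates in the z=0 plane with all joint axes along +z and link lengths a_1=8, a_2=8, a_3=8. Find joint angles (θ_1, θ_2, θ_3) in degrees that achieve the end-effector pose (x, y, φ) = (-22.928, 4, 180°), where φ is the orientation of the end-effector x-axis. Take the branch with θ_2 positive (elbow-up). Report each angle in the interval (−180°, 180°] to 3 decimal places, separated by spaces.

149.997 30.005 -0.003

wrist centre = target − a_3·(cos φ, sin φ) = (-14.9280, 4.0000)
cos θ_2 = (238.8452−8²−8²)/(2·8·8) = 0.8660; θ_2 = 30.0054° (elbow-up)
β = atan2(4.0000,-14.9280) = 164.9998°; ψ = atan2(4.0007,14.9278) = 15.0027°
θ_1 = β − ψ = 149.9971°
θ_3 = φ − θ_1 − θ_2 = -0.0025° (wrapped to (-180°,180°])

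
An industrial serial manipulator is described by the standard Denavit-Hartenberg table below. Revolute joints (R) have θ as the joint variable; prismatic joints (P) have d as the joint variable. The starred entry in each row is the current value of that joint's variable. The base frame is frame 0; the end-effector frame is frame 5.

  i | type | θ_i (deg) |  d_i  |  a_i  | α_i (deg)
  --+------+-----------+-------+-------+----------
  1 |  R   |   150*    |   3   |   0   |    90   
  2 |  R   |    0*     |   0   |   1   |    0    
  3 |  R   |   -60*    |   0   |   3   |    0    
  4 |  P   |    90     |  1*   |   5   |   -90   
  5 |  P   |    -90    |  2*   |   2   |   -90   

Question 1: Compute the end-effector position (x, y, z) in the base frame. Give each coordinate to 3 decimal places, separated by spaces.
-3.549 5.513 4.634

after link 1: o_1 = (0.0000, 0.0000, 3.0000)
after link 2: o_2 = (-0.8660, 0.5000, 3.0000)
after link 3: o_3 = (-2.1651, 1.2500, 0.4019)
after link 4: o_4 = (-5.4151, 4.2811, 2.9019)
after link 5: o_5 = (-3.5490, 5.5131, 4.6340)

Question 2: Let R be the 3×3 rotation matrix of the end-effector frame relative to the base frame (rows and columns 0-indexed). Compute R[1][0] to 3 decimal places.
End-effector x-axis (col 0 of R) = (0.5000,0.8660,0.0000)
R[1][0] = 0.8660

0.866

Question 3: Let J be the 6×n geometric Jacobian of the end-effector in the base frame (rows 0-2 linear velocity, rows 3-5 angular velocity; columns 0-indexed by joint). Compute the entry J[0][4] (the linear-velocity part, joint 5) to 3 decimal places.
0.433

prismatic axis z_4 = (0.4330,-0.2500,0.8660)
J_v[:, 4] = z_4; J_ω[:, 4] = (0,0,0)
entry J[0][4] = 0.4330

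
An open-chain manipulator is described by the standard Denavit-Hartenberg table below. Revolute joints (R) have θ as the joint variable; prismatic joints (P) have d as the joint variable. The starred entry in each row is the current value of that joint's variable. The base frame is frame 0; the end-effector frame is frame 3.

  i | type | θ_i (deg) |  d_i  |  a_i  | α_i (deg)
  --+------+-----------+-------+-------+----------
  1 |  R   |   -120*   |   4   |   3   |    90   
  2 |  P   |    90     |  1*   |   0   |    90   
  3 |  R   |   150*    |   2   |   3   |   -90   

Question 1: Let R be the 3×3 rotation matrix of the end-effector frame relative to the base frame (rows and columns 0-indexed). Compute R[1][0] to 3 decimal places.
End-effector x-axis (col 0 of R) = (-0.4330,0.2500,-0.8660)
R[1][0] = 0.2500

0.250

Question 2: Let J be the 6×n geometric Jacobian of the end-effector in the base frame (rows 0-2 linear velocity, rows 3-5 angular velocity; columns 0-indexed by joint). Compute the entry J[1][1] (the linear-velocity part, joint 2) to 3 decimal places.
prismatic axis z_1 = (-0.8660,0.5000,0.0000)
J_v[:, 1] = z_1; J_ω[:, 1] = (0,0,0)
entry J[1][1] = 0.5000

0.500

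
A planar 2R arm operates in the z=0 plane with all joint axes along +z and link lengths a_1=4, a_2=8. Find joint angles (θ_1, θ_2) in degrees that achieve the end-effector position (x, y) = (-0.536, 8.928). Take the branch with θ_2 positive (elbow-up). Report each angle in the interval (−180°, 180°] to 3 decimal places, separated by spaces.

29.998 90.003

cos θ_2 = (79.9965−4²−8²)/(2·4·8) = -0.0001; θ_2 = 90.0032° (elbow-up)
β = atan2(8.9280,-0.5360) = 93.4357°; ψ = atan2(8.0000,3.9996) = 63.4375°
θ_1 = β − ψ = 29.9982°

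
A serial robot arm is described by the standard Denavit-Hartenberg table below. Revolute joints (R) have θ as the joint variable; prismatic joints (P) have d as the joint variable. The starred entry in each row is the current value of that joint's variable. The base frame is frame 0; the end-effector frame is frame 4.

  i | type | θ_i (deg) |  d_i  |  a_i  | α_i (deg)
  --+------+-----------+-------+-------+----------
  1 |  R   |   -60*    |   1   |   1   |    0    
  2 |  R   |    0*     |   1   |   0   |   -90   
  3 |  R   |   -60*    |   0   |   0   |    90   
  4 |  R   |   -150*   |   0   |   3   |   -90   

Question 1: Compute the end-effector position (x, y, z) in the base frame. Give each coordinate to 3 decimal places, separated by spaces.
-1.449 -0.491 -0.250

after link 1: o_1 = (0.5000, -0.8660, 1.0000)
after link 2: o_2 = (0.5000, -0.8660, 2.0000)
after link 3: o_3 = (0.5000, -0.8660, 2.0000)
after link 4: o_4 = (-1.4486, -0.4910, -0.2500)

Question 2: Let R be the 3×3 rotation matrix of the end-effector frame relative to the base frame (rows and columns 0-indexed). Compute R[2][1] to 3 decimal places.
-0.500

End-effector y-axis (col 1 of R) = (0.4330,-0.7500,-0.5000)
R[2][1] = -0.5000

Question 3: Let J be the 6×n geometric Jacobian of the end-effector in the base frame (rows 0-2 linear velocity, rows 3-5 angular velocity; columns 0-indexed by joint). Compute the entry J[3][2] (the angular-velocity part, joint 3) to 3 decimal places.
0.866

axis z_2 = (0.8660,0.5000,0.0000); lever o_n−o_2 = (-1.9486,0.3750,-2.2500)
cross product → J_v[:, 2] = (-1.1250,1.9486,1.2990)
J_ω[:, 2] = z_2
entry J[3][2] = 0.8660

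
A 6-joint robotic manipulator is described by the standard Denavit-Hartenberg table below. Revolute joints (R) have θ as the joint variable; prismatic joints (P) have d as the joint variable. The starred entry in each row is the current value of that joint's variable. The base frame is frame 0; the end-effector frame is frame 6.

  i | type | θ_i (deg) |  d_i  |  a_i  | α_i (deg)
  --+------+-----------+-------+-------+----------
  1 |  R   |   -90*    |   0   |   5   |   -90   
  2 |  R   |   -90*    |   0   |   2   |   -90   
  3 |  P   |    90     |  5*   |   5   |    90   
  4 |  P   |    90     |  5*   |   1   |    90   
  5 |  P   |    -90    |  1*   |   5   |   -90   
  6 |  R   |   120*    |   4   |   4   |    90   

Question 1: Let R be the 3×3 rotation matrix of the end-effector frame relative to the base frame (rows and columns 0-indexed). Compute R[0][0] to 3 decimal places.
End-effector x-axis (col 0 of R) = (0.8660,-0.0000,0.5000)
R[0][0] = 0.8660

0.866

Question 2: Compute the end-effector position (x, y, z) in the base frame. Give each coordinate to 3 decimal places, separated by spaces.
after link 1: o_1 = (0.0000, -5.0000, 0.0000)
after link 2: o_2 = (0.0000, -5.0000, 2.0000)
after link 3: o_3 = (-5.0000, -10.0000, 2.0000)
after link 4: o_4 = (-5.0000, -11.0000, 7.0000)
after link 5: o_5 = (-6.0000, -11.0000, 2.0000)
after link 6: o_6 = (-2.5359, -15.0000, 4.0000)

-2.536 -15.000 4.000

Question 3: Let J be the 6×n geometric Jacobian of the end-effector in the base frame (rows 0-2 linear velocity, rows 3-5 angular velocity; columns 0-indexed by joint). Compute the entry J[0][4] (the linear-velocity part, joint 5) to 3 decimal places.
-1.000

prismatic axis z_4 = (-1.0000,-0.0000,0.0000)
J_v[:, 4] = z_4; J_ω[:, 4] = (0,0,0)
entry J[0][4] = -1.0000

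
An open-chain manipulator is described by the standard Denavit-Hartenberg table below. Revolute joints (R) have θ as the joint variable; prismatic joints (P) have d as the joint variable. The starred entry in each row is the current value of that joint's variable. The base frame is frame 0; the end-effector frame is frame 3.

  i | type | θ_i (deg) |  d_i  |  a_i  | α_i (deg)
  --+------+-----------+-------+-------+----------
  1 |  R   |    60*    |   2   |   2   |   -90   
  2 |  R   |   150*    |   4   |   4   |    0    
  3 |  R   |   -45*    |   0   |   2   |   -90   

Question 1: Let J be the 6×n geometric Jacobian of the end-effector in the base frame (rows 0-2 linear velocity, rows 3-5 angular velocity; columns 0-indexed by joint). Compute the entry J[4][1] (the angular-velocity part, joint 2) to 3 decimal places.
axis z_1 = (-0.8660,0.5000,0.0000); lever o_n−o_1 = (-5.4550,-1.4483,-3.9319)
cross product → J_v[:, 1] = (-1.9659,-3.4051,3.9817)
J_ω[:, 1] = z_1
entry J[4][1] = 0.5000

0.500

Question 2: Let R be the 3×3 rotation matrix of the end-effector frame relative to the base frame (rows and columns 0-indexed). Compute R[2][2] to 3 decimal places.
0.259

End-effector z-axis (col 2 of R) = (-0.4830,-0.8365,0.2588)
R[2][2] = 0.2588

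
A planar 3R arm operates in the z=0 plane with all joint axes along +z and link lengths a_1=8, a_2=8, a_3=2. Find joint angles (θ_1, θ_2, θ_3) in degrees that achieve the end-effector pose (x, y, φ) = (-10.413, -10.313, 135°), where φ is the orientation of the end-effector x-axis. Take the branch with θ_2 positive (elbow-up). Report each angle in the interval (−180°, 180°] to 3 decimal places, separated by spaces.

-150.002 45.003 -120.001

wrist centre = target − a_3·(cos φ, sin φ) = (-8.9988, -11.7272)
cos θ_2 = (218.5057−8²−8²)/(2·8·8) = 0.7071; θ_2 = 45.0025° (elbow-up)
β = atan2(-11.7272,-8.9988) = -127.5006°; ψ = atan2(5.6571,13.6566) = 22.5013°
θ_1 = β − ψ = -150.0018°
θ_3 = φ − θ_1 − θ_2 = -120.0007° (wrapped to (-180°,180°])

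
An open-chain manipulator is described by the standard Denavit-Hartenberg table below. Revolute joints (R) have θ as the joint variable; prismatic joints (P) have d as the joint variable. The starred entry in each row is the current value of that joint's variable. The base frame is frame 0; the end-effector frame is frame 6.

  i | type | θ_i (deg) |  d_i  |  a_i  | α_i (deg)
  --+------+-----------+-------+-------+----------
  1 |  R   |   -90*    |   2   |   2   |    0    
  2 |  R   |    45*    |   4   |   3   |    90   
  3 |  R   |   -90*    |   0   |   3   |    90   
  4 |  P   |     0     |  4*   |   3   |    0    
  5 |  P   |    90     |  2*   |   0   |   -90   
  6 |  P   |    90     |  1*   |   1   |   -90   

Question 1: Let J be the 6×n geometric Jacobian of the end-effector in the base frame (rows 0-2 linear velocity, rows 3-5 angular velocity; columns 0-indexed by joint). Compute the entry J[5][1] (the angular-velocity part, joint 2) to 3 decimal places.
1.000

axis z_1 = (0.0000,0.0000,1.0000); lever o_n−o_1 = (-1.4142,1.4142,-1.0000)
cross product → J_v[:, 1] = (-1.4142,-1.4142,0.0000)
J_ω[:, 1] = z_1
entry J[5][1] = 1.0000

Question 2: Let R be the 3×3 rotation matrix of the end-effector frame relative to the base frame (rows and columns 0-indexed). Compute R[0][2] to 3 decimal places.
End-effector z-axis (col 2 of R) = (0.7071,0.7071,0.0000)
R[0][2] = 0.7071

0.707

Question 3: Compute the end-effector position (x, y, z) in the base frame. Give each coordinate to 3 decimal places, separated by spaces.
-1.414 -0.586 1.000

after link 1: o_1 = (0.0000, -2.0000, 2.0000)
after link 2: o_2 = (2.1213, -4.1213, 6.0000)
after link 3: o_3 = (2.1213, -4.1213, 3.0000)
after link 4: o_4 = (-0.7071, -1.2929, -0.0000)
after link 5: o_5 = (-2.1213, 0.1213, -0.0000)
after link 6: o_6 = (-1.4142, -0.5858, 1.0000)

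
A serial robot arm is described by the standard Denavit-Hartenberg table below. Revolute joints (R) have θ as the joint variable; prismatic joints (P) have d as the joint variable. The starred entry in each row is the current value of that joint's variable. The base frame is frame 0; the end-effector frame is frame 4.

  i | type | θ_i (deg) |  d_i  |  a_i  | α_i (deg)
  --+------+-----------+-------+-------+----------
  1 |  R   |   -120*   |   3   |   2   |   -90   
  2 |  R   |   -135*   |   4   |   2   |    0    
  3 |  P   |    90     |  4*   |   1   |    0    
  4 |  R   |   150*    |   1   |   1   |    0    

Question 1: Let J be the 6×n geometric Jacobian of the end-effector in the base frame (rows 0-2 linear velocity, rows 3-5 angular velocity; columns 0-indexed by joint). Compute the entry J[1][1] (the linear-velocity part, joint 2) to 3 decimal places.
axis z_1 = (0.8660,-0.5000,0.0000); lever o_n−o_1 = (8.2772,-3.6635,1.1554)
cross product → J_v[:, 1] = (-0.5777,-1.0006,0.9659)
J_ω[:, 1] = z_1
entry J[1][1] = -1.0006

-1.001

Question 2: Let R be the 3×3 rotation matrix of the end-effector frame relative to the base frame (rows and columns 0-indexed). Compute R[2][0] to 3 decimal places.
-0.966

End-effector x-axis (col 0 of R) = (0.1294,0.2241,-0.9659)
R[2][0] = -0.9659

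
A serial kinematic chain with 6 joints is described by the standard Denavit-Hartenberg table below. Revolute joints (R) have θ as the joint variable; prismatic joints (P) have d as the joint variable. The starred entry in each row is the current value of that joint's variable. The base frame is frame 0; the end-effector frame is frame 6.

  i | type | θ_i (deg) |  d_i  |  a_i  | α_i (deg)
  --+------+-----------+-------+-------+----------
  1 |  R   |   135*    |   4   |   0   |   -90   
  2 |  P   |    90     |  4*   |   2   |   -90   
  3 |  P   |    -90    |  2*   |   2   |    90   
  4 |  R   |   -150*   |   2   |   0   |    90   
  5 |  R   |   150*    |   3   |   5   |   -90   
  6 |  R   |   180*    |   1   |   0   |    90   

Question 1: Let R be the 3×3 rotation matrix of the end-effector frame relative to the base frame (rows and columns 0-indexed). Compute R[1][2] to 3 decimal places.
0.259

End-effector z-axis (col 2 of R) = (-0.9659,0.2588,-0.0000)
R[1][2] = 0.2588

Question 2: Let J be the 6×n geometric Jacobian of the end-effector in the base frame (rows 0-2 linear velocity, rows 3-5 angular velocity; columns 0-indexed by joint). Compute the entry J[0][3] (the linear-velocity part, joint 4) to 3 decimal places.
axis z_3 = (0.0000,-0.0000,1.0000); lever o_n−o_3 = (1.6476,-5.4420,3.6340)
cross product → J_v[:, 3] = (5.4420,1.6476,-0.0000)
J_ω[:, 3] = z_3
entry J[0][3] = 5.4420

5.442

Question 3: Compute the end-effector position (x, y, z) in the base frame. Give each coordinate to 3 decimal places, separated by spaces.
-1.181 -11.099 5.634

after link 1: o_1 = (0.0000, 0.0000, 4.0000)
after link 2: o_2 = (-2.8284, -2.8284, 2.0000)
after link 3: o_3 = (-2.8284, -5.6569, 2.0000)
after link 4: o_4 = (-2.8284, -5.6569, 4.0000)
after link 5: o_5 = (-1.0514, -10.6159, 6.5000)
after link 6: o_6 = (-1.1808, -11.0989, 5.6340)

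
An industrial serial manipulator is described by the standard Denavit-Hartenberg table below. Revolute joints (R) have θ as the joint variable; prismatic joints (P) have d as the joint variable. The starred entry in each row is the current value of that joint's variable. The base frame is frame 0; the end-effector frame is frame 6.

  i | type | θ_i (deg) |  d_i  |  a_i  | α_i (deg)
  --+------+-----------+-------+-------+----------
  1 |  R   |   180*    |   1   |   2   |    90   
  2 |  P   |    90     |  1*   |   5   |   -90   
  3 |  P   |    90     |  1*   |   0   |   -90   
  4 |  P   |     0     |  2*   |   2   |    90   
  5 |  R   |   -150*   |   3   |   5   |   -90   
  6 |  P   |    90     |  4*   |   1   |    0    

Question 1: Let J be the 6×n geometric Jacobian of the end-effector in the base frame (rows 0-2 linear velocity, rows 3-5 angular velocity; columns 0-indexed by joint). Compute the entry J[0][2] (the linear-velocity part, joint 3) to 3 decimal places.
prismatic axis z_2 = (1.0000,-0.0000,0.0000)
J_v[:, 2] = z_2; J_ω[:, 2] = (0,0,0)
entry J[0][2] = 1.0000

1.000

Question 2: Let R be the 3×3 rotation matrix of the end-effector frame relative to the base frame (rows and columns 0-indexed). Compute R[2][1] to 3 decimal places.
-0.500

End-effector y-axis (col 1 of R) = (-0.0000,-0.8660,-0.5000)
R[2][1] = -0.5000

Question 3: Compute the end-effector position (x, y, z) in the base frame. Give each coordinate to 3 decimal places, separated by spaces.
1.000 1.330 9.964

after link 1: o_1 = (-2.0000, 0.0000, 1.0000)
after link 2: o_2 = (-2.0000, 1.0000, 6.0000)
after link 3: o_3 = (-1.0000, 1.0000, 6.0000)
after link 4: o_4 = (-1.0000, -1.0000, 4.0000)
after link 5: o_5 = (2.0000, 3.3301, 6.5000)
after link 6: o_6 = (1.0000, 1.3301, 9.9641)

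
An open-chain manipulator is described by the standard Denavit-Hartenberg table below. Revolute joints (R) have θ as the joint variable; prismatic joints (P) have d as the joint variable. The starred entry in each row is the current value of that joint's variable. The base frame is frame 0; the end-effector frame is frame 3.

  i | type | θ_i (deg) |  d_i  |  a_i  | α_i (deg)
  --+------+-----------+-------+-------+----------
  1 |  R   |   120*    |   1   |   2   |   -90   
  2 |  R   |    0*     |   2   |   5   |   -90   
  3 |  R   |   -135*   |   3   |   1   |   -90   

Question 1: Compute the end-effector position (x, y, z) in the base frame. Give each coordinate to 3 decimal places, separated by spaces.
after link 1: o_1 = (-1.0000, 1.7321, 1.0000)
after link 2: o_2 = (-5.2321, 5.0622, 1.0000)
after link 3: o_3 = (-5.4909, 4.0963, -2.0000)

-5.491 4.096 -2.000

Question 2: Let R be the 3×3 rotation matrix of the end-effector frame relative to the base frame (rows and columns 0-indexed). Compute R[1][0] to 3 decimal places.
-0.966

End-effector x-axis (col 0 of R) = (-0.2588,-0.9659,0.0000)
R[1][0] = -0.9659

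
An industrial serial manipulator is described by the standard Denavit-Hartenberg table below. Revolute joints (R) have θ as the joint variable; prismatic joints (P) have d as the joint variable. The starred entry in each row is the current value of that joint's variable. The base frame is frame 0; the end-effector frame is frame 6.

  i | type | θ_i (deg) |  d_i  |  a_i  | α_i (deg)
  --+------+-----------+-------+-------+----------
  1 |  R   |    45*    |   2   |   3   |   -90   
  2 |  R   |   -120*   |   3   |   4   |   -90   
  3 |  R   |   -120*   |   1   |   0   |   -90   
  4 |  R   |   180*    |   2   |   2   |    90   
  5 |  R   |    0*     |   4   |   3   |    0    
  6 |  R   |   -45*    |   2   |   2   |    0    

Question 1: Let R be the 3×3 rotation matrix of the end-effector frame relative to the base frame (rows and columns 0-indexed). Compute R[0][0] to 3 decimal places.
End-effector x-axis (col 0 of R) = (0.7745,-0.5915,-0.2241)
R[0][0] = 0.7745

0.775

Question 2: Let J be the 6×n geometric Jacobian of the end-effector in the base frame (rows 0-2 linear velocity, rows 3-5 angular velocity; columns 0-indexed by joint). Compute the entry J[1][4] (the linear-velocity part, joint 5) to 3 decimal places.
-0.907

axis z_4 = (-0.6124,-0.6124,-0.5000); lever o_n−o_4 = (-0.8184,-7.2247,-2.1492)
cross product → J_v[:, 4] = (-2.2962,-0.9069,3.9230)
J_ω[:, 4] = z_4
entry J[1][4] = -0.9069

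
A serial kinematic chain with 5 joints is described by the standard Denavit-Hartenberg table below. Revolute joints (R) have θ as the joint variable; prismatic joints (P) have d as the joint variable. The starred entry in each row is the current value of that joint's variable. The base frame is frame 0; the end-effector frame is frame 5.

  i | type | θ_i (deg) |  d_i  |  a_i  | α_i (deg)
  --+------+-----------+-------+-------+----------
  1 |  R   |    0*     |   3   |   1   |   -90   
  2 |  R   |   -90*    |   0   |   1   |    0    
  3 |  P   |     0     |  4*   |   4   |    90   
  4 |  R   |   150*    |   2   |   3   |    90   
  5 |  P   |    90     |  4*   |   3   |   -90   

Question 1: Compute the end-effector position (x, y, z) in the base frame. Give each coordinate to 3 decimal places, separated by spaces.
after link 1: o_1 = (1.0000, 0.0000, 3.0000)
after link 2: o_2 = (1.0000, -0.0000, 4.0000)
after link 3: o_3 = (1.0000, 4.0000, 8.0000)
after link 4: o_4 = (-1.0000, 5.5000, 5.4019)
after link 5: o_5 = (-4.0000, 8.9641, 7.4019)

-4.000 8.964 7.402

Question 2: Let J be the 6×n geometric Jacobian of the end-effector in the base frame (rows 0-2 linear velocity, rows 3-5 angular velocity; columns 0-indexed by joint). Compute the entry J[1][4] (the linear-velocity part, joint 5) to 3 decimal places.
0.866

prismatic axis z_4 = (0.0000,0.8660,0.5000)
J_v[:, 4] = z_4; J_ω[:, 4] = (0,0,0)
entry J[1][4] = 0.8660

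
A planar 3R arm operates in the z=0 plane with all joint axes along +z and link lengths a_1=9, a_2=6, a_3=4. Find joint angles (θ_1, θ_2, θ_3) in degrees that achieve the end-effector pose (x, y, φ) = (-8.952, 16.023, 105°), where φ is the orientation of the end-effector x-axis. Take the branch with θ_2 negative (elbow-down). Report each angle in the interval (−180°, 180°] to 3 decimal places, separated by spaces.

wrist centre = target − a_3·(cos φ, sin φ) = (-7.9167, 12.1593)
cos θ_2 = (210.5230−9²−6²)/(2·9·6) = 0.8660; θ_2 = -30.0082° (elbow-down)
β = atan2(12.1593,-7.9167) = 123.0675°; ψ = atan2(-3.0007,14.1957) = -11.9357°
θ_1 = β − ψ = 135.0032°
θ_3 = φ − θ_1 − θ_2 = 0.0050° (wrapped to (-180°,180°])

135.003 -30.008 0.005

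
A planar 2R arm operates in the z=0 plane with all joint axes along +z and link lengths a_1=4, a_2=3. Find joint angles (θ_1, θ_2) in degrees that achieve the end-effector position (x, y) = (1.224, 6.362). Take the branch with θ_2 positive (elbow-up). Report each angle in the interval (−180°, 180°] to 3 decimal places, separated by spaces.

60.000 44.991

cos θ_2 = (41.9732−4²−3²)/(2·4·3) = 0.7072; θ_2 = 44.9910° (elbow-up)
β = atan2(6.3620,1.2240) = 79.1098°; ψ = atan2(2.1210,6.1217) = 19.1098°
θ_1 = β − ψ = 60.0000°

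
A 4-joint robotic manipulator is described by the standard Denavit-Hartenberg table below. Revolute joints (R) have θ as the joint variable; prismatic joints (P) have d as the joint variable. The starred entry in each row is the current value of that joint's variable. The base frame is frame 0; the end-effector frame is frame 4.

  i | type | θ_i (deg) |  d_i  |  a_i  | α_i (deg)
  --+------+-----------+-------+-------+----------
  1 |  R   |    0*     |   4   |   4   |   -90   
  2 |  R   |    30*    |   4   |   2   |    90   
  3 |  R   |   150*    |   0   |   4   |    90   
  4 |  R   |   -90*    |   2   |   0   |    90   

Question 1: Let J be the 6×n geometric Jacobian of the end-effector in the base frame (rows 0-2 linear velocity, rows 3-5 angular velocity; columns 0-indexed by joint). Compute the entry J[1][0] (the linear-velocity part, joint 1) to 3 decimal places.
3.598

axis z_0 = ẑ; lever o_n−o_0 = (3.5981,7.7321,4.2321)
cross product → J_v[:, 0] = (-7.7321,3.5981,0.0000)
J_ω[:, 0] = z_0
entry J[1][0] = 3.5981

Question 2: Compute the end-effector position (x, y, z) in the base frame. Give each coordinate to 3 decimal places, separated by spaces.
after link 1: o_1 = (4.0000, 0.0000, 4.0000)
after link 2: o_2 = (5.7321, 4.0000, 3.0000)
after link 3: o_3 = (2.7321, 6.0000, 4.7321)
after link 4: o_4 = (3.5981, 7.7321, 4.2321)

3.598 7.732 4.232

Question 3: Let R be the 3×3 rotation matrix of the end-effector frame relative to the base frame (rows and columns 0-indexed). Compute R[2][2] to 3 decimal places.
End-effector z-axis (col 2 of R) = (0.7500,-0.5000,-0.4330)
R[2][2] = -0.4330

-0.433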